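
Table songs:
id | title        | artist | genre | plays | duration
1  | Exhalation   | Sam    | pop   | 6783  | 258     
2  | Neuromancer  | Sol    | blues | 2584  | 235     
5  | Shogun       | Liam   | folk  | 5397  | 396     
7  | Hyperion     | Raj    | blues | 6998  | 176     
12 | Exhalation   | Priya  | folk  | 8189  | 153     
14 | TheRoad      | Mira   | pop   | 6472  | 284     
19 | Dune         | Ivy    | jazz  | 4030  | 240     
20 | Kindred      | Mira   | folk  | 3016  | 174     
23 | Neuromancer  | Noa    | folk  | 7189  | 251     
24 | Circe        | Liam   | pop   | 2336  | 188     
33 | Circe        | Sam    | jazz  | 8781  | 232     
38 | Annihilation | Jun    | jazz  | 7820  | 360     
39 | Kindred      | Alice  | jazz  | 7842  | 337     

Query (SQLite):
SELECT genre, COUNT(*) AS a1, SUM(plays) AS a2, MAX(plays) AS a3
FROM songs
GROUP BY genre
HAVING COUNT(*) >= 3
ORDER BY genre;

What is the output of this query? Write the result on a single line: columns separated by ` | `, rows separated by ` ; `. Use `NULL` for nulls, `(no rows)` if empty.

Group songs by genre.
Per group compute: COUNT(*), SUM(plays), MAX(plays).
HAVING: drop groups with fewer than 3 rows.
  blues: ids {2, 7} → COUNT(*)=2, SUM(plays)=9582, MAX(plays)=6998
  folk: ids {5, 12, 20, 23} → COUNT(*)=4, SUM(plays)=23791, MAX(plays)=8189
  jazz: ids {19, 33, 38, 39} → COUNT(*)=4, SUM(plays)=28473, MAX(plays)=8781
  pop: ids {1, 14, 24} → COUNT(*)=3, SUM(plays)=15591, MAX(plays)=6783

folk | 4 | 23791 | 8189 ; jazz | 4 | 28473 | 8781 ; pop | 3 | 15591 | 6783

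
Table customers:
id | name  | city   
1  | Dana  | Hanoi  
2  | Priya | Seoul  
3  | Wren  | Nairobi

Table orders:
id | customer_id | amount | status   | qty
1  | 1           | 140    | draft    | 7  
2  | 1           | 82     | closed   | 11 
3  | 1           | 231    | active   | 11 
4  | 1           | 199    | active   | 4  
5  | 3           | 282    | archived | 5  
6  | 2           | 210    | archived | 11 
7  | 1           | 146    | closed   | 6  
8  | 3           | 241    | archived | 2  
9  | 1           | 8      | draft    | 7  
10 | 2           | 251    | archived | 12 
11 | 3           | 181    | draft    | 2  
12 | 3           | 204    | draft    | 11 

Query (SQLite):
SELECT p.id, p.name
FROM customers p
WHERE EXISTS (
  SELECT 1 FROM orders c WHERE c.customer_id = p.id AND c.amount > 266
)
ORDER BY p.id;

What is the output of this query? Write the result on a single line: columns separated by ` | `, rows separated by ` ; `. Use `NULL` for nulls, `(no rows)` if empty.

3 | Wren

For each customers row, check whether any orders with matching customer_id has amount > 266.
Keep rows where that is true.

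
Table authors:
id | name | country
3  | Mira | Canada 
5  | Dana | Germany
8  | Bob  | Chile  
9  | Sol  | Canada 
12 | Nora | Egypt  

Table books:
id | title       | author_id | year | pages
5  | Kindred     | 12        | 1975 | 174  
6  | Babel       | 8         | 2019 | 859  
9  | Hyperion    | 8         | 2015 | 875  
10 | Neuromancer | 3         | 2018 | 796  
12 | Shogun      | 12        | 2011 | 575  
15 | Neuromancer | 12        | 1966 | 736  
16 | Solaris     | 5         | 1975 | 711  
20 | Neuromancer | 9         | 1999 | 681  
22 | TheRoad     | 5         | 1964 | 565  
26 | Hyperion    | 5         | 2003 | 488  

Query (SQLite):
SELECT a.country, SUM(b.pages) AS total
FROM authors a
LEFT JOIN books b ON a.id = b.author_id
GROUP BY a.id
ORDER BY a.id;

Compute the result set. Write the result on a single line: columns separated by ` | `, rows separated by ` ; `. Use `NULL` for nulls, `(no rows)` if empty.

Canada | 796 ; Germany | 1764 ; Chile | 1734 ; Canada | 681 ; Egypt | 1485

LEFT JOIN keeps every authors row; unmatched ones get NULL for books columns.
Group by authors.id and compute SUM(b.pages). SUM over an all-NULL group is NULL.
  3: ids {10} → SUM(b.pages)=796
  5: ids {16, 22, 26} → SUM(b.pages)=1764
  8: ids {6, 9} → SUM(b.pages)=1734
  9: ids {20} → SUM(b.pages)=681
  12: ids {5, 12, 15} → SUM(b.pages)=1485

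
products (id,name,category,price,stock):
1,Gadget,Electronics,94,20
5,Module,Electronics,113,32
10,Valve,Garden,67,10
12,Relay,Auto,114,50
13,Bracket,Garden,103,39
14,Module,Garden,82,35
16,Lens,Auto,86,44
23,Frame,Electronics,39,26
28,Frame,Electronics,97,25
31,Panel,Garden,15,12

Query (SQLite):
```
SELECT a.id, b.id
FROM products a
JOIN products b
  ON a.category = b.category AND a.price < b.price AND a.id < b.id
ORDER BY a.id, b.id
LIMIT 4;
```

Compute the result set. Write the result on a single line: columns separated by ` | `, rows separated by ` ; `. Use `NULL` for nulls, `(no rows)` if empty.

Pairs (a,b) with same category, a.price < b.price, a.id < b.id.
category groups: Auto:{12,16} Electronics:{1,5,23,28} Garden:{10,13,14,31}
Ordered by (a.id, b.id); first 4.

1 | 5 ; 1 | 28 ; 10 | 13 ; 10 | 14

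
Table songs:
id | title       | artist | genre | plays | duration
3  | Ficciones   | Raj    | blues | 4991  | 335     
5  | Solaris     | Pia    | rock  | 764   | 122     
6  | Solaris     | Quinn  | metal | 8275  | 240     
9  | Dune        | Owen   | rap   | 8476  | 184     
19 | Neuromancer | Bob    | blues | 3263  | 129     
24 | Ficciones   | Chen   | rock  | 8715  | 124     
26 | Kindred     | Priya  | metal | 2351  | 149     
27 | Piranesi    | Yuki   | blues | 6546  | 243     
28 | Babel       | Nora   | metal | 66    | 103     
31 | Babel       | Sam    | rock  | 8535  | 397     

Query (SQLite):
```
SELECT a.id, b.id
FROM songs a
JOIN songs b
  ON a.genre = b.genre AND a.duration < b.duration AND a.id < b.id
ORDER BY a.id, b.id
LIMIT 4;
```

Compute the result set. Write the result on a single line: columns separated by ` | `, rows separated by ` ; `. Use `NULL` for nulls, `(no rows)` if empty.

5 | 24 ; 5 | 31 ; 19 | 27 ; 24 | 31

Pairs (a,b) with same genre, a.duration < b.duration, a.id < b.id.
genre groups: blues:{3,19,27} metal:{6,26,28} rap:{9} rock:{5,24,31}
Ordered by (a.id, b.id); first 4.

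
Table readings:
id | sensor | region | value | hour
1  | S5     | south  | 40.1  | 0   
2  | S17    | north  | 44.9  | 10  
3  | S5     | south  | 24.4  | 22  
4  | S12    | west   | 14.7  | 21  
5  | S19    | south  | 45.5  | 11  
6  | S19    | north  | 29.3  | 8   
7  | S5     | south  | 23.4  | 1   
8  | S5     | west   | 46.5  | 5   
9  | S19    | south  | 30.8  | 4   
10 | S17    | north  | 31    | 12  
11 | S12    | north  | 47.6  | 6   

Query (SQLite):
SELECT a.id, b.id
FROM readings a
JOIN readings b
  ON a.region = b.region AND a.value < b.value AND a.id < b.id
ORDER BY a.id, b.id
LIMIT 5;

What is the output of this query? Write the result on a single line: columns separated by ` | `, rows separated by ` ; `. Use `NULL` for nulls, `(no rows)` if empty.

Pairs (a,b) with same region, a.value < b.value, a.id < b.id.
region groups: north:{2,6,10,11} south:{1,3,5,7,9} west:{4,8}
Ordered by (a.id, b.id); first 5.

1 | 5 ; 2 | 11 ; 3 | 5 ; 3 | 9 ; 4 | 8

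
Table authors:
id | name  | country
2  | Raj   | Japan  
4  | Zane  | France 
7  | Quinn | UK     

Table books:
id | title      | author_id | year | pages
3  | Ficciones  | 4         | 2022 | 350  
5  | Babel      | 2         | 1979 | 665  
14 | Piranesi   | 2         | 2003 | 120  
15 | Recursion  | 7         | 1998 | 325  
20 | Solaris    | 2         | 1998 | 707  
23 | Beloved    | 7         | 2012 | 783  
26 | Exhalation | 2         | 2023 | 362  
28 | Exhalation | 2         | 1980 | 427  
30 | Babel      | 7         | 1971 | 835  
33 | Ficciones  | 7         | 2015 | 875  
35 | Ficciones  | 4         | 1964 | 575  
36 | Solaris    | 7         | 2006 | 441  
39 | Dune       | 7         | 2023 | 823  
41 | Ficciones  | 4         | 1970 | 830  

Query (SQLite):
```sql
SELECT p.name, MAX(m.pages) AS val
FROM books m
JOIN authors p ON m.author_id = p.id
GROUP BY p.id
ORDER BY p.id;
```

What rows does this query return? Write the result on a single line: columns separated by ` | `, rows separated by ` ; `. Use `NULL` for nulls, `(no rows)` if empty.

Join each books row to its authors via author_id.
Group joined rows by authors.id; compute MAX(m.pages) per group.
  2: ids {5, 14, 20, 26, 28} → MAX(m.pages)=707
  4: ids {3, 35, 41} → MAX(m.pages)=830
  7: ids {15, 23, 30, 33, 36, 39} → MAX(m.pages)=875

Raj | 707 ; Zane | 830 ; Quinn | 875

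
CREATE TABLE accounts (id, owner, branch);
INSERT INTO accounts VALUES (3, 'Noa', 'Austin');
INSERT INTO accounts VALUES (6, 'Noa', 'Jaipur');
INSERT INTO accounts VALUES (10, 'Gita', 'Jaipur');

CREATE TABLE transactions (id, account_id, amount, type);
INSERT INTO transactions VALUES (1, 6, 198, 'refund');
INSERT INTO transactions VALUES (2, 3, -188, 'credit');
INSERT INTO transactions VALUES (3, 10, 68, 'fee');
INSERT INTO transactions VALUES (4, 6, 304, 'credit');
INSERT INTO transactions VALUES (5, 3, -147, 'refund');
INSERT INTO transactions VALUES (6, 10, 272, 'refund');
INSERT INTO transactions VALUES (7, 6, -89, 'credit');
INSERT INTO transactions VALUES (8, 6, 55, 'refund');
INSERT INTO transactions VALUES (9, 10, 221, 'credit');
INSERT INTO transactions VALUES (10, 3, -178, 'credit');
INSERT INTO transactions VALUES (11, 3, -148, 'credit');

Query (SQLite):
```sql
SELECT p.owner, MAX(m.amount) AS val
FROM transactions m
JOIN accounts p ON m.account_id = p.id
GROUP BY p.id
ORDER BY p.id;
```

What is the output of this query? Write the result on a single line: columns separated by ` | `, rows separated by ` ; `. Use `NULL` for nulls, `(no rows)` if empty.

Noa | -147 ; Noa | 304 ; Gita | 272

Join each transactions row to its accounts via account_id.
Group joined rows by accounts.id; compute MAX(m.amount) per group.
  3: ids {2, 5, 10, 11} → MAX(m.amount)=-147
  6: ids {1, 4, 7, 8} → MAX(m.amount)=304
  10: ids {3, 6, 9} → MAX(m.amount)=272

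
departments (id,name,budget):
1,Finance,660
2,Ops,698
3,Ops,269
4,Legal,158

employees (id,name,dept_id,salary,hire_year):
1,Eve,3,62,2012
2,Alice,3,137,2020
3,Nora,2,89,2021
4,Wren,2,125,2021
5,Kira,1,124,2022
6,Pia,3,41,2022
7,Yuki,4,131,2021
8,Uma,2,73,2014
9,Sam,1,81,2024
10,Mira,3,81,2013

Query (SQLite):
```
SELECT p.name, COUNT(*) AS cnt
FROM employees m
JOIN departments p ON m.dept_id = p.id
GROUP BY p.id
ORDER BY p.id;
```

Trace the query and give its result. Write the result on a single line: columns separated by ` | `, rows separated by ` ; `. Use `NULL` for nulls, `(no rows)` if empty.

Finance | 2 ; Ops | 3 ; Ops | 4 ; Legal | 1

Join each employees row to its departments via dept_id.
Group joined rows by departments.id; compute COUNT(*) per group.
  1: ids {5, 9} → COUNT(*)=2
  2: ids {3, 4, 8} → COUNT(*)=3
  3: ids {1, 2, 6, 10} → COUNT(*)=4
  4: ids {7} → COUNT(*)=1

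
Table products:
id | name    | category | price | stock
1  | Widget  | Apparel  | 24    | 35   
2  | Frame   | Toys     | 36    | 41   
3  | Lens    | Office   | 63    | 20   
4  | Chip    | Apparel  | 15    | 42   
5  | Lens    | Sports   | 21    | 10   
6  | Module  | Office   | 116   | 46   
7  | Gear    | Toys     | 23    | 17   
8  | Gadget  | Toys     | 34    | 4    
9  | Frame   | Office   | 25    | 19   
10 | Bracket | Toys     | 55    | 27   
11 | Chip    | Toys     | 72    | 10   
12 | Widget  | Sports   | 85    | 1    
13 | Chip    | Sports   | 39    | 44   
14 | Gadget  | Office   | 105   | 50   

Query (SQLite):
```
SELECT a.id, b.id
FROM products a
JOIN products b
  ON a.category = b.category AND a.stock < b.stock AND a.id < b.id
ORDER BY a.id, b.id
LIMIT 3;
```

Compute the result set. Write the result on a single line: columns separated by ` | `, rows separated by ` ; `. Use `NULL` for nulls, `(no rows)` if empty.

1 | 4 ; 3 | 6 ; 3 | 14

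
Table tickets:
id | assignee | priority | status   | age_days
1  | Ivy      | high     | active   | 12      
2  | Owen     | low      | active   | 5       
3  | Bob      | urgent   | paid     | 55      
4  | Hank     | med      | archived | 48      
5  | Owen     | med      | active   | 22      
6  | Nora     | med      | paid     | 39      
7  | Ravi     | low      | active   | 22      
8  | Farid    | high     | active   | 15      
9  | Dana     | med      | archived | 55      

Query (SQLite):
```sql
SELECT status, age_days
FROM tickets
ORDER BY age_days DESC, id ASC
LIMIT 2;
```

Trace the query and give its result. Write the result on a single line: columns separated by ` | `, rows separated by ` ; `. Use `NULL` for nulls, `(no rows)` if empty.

paid | 55 ; archived | 55

Sort by age_days desc, tiebreak id asc: (55, id=3), (55, id=9), (48, id=4), (39, id=6), (22, id=5) …. Take first 2.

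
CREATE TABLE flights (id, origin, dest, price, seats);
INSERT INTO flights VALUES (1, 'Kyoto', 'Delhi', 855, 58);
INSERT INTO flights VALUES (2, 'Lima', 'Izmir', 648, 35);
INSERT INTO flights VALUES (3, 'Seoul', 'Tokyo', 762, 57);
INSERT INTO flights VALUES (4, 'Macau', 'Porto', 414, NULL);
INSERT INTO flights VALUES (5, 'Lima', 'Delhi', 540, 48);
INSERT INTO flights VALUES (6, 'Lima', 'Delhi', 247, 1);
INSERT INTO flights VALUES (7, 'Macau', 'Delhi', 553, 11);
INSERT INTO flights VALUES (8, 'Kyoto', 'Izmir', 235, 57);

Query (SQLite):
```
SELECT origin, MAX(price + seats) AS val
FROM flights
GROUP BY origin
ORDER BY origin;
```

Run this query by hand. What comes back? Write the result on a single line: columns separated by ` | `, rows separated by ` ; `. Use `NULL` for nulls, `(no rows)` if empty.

Kyoto | 913 ; Lima | 683 ; Macau | 564 ; Seoul | 819

For each row compute price + seats.
Group by origin; take MAX of the expression per group.
  Kyoto: ids {1, 8} → MAX(price + seats)=913
  Lima: ids {2, 5, 6} → MAX(price + seats)=683
  Macau: ids {4, 7} → MAX(price + seats)=564
  Seoul: ids {3} → MAX(price + seats)=819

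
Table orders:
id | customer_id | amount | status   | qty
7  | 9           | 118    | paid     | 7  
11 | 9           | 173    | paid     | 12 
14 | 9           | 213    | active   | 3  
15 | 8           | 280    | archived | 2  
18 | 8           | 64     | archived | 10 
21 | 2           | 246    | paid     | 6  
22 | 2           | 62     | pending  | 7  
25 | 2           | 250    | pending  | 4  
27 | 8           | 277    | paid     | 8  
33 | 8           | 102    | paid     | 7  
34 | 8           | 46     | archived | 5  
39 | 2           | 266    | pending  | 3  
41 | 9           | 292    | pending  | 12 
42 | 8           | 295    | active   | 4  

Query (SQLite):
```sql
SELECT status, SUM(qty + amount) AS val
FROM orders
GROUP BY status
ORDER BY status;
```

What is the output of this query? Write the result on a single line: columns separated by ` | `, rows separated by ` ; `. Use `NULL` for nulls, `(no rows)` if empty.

active | 515 ; archived | 407 ; paid | 956 ; pending | 896

For each row compute qty + amount.
Group by status; take SUM of the expression per group.
  active: ids {14, 42} → SUM(qty + amount)=515
  archived: ids {15, 18, 34} → SUM(qty + amount)=407
  paid: ids {7, 11, 21, 27, 33} → SUM(qty + amount)=956
  pending: ids {22, 25, 39, 41} → SUM(qty + amount)=896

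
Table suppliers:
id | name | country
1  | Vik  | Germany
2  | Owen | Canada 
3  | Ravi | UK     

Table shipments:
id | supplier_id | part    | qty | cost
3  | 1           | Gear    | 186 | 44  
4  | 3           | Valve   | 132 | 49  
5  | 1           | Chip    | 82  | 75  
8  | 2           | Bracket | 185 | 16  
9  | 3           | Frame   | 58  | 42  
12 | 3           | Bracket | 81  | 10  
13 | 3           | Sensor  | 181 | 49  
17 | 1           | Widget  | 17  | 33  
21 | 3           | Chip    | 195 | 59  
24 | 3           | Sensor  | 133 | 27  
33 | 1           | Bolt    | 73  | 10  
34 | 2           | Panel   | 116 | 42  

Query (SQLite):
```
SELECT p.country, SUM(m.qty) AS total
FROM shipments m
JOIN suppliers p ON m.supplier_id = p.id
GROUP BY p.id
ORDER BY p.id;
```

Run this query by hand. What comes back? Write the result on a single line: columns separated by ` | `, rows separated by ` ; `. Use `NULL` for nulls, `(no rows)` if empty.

Germany | 358 ; Canada | 301 ; UK | 780

Join each shipments row to its suppliers via supplier_id.
Group joined rows by suppliers.id; compute SUM(m.qty) per group.
  1: ids {3, 5, 17, 33} → SUM(m.qty)=358
  2: ids {8, 34} → SUM(m.qty)=301
  3: ids {4, 9, 12, 13, 21, 24} → SUM(m.qty)=780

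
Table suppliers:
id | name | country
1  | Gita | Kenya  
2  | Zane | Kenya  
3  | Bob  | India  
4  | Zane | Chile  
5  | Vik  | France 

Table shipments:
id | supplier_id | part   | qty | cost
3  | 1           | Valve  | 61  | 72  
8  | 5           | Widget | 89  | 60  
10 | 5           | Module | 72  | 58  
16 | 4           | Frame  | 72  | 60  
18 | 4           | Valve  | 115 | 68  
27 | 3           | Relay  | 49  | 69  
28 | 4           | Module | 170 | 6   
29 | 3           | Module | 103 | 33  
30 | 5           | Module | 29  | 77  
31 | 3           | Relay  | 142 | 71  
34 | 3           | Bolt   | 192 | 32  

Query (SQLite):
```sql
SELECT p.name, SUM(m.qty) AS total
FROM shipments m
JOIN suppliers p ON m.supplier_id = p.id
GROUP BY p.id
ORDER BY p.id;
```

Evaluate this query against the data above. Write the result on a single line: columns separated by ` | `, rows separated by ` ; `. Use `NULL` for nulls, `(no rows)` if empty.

Gita | 61 ; Bob | 486 ; Zane | 357 ; Vik | 190

Join each shipments row to its suppliers via supplier_id.
Group joined rows by suppliers.id; compute SUM(m.qty) per group.
  1: ids {3} → SUM(m.qty)=61
  3: ids {27, 29, 31, 34} → SUM(m.qty)=486
  4: ids {16, 18, 28} → SUM(m.qty)=357
  5: ids {8, 10, 30} → SUM(m.qty)=190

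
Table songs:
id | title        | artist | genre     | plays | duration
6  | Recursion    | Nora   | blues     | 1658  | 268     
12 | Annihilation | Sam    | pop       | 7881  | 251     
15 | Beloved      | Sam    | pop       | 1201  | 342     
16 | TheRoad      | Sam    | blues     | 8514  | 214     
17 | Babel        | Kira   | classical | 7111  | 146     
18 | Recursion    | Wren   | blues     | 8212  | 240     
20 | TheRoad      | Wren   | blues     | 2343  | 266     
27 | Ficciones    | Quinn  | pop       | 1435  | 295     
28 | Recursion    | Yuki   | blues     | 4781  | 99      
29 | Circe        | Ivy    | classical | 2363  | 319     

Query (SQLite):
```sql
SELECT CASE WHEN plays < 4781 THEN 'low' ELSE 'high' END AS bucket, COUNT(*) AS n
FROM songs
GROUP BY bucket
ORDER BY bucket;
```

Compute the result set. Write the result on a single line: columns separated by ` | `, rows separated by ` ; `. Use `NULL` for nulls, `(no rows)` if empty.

high | 5 ; low | 5

Bucket rows by plays < 4781 → 'low' else 'high'; count each bucket.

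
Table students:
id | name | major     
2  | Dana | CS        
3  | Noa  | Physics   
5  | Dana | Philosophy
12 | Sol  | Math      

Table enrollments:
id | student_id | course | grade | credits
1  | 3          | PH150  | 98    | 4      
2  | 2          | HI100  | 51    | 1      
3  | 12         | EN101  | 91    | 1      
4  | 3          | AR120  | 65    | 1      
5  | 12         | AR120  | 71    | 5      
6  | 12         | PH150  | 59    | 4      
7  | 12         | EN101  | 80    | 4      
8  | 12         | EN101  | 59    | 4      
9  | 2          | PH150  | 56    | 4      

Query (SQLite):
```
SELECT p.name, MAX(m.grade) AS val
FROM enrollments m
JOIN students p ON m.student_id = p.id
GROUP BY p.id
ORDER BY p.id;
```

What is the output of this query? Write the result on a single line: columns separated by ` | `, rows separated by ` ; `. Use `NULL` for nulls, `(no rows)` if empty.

Join each enrollments row to its students via student_id.
Group joined rows by students.id; compute MAX(m.grade) per group.
  2: ids {2, 9} → MAX(m.grade)=56
  3: ids {1, 4} → MAX(m.grade)=98
  12: ids {3, 5, 6, 7, 8} → MAX(m.grade)=91

Dana | 56 ; Noa | 98 ; Sol | 91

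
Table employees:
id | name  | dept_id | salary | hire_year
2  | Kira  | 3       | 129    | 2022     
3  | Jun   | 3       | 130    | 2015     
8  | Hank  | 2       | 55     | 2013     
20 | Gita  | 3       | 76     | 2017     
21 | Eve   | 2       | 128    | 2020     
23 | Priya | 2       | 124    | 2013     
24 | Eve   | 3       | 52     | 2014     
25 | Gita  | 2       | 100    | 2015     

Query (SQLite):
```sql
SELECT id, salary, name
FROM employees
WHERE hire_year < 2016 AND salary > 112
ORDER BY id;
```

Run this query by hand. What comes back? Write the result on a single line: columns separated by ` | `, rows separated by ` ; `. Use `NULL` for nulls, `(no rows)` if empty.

hire_year < 2016: ids {3, 8, 23, 24, 25}
salary > 112: ids {2, 3, 21, 23}
Combine with AND.

3 | 130 | Jun ; 23 | 124 | Priya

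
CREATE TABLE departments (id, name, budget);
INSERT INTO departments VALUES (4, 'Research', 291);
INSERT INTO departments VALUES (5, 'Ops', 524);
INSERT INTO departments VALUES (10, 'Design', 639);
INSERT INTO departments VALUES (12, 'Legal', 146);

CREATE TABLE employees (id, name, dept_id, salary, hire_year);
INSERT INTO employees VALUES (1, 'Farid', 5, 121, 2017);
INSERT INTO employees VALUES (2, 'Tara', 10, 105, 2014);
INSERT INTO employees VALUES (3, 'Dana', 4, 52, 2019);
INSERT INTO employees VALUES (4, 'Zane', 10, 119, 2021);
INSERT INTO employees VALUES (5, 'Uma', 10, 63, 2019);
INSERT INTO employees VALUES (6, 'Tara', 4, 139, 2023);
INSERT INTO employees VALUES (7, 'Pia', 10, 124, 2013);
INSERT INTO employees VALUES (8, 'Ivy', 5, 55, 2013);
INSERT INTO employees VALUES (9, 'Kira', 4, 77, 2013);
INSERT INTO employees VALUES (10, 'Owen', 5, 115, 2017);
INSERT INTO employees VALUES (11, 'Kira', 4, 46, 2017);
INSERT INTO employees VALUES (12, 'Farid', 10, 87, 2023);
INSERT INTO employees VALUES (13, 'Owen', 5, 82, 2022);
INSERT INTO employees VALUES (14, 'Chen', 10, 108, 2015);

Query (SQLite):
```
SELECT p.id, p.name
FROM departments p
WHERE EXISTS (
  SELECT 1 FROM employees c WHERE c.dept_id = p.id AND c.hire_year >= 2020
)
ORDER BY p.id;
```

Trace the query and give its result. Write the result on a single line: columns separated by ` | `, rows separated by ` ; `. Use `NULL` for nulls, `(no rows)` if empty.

For each departments row, check whether any employees with matching dept_id has hire_year >= 2020.
Keep rows where that is true.

4 | Research ; 5 | Ops ; 10 | Design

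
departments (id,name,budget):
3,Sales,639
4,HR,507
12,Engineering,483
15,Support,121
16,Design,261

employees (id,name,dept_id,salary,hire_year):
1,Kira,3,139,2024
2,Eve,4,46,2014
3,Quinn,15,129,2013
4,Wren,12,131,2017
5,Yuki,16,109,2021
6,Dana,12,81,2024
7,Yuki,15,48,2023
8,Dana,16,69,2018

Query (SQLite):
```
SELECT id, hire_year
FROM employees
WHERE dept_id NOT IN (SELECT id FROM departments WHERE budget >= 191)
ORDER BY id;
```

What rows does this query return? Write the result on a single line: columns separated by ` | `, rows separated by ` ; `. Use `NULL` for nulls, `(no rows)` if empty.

Inner query: departments.id where budget >= 191.
Outer: keep employees rows whose dept_id is not in that set.
Inner query → {3, 4, 12, 16}

3 | 2013 ; 7 | 2023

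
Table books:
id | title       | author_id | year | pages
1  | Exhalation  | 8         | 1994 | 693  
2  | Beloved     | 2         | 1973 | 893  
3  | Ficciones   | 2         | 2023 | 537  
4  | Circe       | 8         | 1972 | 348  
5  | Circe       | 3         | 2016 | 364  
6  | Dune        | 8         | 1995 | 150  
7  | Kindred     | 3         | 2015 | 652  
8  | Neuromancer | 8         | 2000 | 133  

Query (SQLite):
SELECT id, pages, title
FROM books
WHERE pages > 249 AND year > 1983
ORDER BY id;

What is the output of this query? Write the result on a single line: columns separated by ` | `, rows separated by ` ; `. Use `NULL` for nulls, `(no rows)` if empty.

1 | 693 | Exhalation ; 3 | 537 | Ficciones ; 5 | 364 | Circe ; 7 | 652 | Kindred

pages > 249: ids {1, 2, 3, 4, 5, 7}
year > 1983: ids {1, 3, 5, 6, 7, 8}
Combine with AND.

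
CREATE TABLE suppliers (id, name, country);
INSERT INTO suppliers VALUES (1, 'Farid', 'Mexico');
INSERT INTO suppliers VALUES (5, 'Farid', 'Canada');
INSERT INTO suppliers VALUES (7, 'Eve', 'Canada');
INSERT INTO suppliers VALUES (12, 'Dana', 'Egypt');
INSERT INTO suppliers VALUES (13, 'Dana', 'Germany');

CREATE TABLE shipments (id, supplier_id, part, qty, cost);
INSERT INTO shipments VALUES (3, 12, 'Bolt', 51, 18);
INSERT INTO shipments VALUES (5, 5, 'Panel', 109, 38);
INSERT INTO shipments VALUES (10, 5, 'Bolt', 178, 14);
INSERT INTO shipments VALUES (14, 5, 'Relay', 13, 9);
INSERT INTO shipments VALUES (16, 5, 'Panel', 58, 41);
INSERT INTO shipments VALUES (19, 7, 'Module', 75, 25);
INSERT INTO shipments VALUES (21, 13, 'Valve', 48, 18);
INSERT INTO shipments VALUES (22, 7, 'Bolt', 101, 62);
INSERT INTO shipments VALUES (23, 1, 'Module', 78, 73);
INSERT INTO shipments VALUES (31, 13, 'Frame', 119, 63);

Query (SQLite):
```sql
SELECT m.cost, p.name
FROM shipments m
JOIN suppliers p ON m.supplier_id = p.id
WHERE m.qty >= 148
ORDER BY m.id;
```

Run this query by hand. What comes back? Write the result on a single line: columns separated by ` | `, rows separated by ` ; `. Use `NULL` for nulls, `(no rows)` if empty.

14 | Farid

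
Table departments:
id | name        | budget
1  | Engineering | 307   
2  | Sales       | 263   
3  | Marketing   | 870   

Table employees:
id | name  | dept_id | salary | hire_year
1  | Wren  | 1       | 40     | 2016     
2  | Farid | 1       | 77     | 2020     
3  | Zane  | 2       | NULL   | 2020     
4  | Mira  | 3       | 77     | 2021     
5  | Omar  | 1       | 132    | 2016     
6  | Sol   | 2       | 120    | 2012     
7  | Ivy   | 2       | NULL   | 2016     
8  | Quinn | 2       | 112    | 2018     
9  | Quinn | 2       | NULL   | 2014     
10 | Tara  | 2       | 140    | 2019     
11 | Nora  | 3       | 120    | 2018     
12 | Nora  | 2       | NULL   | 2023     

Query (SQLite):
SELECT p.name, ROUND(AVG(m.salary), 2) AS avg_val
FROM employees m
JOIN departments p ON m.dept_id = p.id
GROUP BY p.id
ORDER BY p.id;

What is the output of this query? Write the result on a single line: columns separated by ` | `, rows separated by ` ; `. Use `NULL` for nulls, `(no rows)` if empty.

Join each employees row to its departments via dept_id.
Group joined rows by departments.id; compute ROUND(AVG(m.salary), 2) per group.
  1: ids {1, 2, 5} → ROUND(AVG(m.salary), 2)=83
  2: ids {3, 6, 7, 8, 9, 10, 12} → ROUND(AVG(m.salary), 2)=124
  3: ids {4, 11} → ROUND(AVG(m.salary), 2)=98.5

Engineering | 83 ; Sales | 124 ; Marketing | 98.5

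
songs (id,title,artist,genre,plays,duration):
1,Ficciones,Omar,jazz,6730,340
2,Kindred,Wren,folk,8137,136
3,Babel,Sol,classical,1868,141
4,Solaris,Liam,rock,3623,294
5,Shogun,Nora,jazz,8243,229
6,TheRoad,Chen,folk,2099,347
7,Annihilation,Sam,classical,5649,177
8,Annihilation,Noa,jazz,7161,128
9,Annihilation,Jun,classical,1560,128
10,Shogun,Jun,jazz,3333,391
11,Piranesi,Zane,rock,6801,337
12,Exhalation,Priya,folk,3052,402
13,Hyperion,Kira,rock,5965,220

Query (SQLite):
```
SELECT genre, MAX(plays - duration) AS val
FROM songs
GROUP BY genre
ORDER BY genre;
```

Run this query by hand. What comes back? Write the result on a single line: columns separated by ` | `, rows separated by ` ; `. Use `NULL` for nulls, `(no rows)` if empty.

classical | 5472 ; folk | 8001 ; jazz | 8014 ; rock | 6464

For each row compute plays - duration.
Group by genre; take MAX of the expression per group.
  classical: ids {3, 7, 9} → MAX(plays - duration)=5472
  folk: ids {2, 6, 12} → MAX(plays - duration)=8001
  jazz: ids {1, 5, 8, 10} → MAX(plays - duration)=8014
  rock: ids {4, 11, 13} → MAX(plays - duration)=6464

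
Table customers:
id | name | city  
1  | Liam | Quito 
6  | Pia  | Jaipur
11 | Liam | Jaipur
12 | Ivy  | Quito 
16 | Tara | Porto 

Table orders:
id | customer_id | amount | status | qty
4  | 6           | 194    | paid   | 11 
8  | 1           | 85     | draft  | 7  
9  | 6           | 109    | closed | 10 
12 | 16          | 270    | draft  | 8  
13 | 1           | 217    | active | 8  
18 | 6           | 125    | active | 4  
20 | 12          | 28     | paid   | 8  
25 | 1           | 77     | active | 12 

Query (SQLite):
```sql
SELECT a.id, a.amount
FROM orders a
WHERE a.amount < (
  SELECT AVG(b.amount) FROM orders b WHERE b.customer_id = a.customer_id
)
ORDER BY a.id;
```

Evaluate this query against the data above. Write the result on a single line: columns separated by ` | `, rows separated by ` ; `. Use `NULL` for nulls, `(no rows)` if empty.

8 | 85 ; 9 | 109 ; 18 | 125 ; 25 | 77

For each orders row a, compute AVG(amount) over rows sharing a.customer_id.
Keep row a if a.amount < that per-group AVG.
  customer_id=1: AVG(amount) = 126.333333
  customer_id=6: AVG(amount) = 142.666667
  customer_id=12: AVG(amount) = 28.0
  customer_id=16: AVG(amount) = 270.0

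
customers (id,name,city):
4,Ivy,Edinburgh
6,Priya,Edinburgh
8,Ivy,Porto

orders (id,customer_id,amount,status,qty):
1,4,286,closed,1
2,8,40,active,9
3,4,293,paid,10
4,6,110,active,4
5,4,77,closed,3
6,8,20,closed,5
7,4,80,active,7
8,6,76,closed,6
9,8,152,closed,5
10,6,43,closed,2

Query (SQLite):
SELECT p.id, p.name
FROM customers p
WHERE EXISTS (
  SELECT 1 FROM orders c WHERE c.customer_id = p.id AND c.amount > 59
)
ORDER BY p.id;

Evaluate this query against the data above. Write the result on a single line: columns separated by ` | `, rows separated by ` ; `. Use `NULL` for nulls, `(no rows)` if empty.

For each customers row, check whether any orders with matching customer_id has amount > 59.
Keep rows where that is true.

4 | Ivy ; 6 | Priya ; 8 | Ivy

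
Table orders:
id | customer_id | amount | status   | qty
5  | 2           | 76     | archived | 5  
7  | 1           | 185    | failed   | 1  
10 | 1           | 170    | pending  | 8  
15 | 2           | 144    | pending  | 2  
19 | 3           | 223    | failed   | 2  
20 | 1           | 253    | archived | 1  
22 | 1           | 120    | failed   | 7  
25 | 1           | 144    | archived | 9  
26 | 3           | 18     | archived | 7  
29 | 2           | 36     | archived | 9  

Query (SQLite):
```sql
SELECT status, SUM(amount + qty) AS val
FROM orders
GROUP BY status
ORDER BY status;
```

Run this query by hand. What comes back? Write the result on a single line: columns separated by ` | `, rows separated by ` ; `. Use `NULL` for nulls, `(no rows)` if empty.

archived | 558 ; failed | 538 ; pending | 324

For each row compute amount + qty.
Group by status; take SUM of the expression per group.
  archived: ids {5, 20, 25, 26, 29} → SUM(amount + qty)=558
  failed: ids {7, 19, 22} → SUM(amount + qty)=538
  pending: ids {10, 15} → SUM(amount + qty)=324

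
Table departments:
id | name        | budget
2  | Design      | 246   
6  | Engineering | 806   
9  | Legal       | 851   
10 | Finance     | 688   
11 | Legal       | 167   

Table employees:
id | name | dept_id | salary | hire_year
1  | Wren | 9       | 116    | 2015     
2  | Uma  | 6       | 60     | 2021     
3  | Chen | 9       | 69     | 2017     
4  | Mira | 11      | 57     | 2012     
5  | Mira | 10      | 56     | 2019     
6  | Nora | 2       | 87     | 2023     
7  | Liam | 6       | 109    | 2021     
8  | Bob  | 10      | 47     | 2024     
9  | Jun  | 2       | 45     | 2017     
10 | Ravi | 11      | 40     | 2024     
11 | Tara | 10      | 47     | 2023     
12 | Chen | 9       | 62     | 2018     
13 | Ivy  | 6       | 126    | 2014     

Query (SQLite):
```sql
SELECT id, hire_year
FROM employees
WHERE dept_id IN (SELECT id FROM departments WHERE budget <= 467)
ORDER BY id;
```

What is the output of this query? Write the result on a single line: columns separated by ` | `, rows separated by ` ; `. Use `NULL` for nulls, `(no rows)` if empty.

Inner query: departments.id where budget <= 467.
Outer: keep employees rows whose dept_id is in that set.
Inner query → {2, 11}

4 | 2012 ; 6 | 2023 ; 9 | 2017 ; 10 | 2024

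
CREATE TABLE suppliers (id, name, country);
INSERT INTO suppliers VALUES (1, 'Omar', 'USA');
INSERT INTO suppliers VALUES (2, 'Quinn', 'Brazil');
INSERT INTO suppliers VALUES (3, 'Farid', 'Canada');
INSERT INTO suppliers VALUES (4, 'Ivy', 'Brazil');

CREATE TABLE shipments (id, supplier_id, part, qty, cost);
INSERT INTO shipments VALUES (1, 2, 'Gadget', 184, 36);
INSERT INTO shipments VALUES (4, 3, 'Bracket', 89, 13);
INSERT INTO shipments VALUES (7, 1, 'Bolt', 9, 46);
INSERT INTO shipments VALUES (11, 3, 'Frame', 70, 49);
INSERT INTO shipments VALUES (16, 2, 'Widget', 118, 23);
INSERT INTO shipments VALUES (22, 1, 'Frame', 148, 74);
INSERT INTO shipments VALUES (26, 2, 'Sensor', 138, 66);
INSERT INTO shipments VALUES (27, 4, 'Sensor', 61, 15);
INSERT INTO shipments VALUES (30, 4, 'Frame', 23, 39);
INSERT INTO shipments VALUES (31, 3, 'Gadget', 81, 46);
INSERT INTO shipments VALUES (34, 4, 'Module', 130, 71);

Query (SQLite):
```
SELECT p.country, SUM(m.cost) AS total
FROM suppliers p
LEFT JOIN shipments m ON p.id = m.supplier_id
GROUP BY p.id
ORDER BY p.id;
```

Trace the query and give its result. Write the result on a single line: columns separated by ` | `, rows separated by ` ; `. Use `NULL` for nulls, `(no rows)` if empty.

LEFT JOIN keeps every suppliers row; unmatched ones get NULL for shipments columns.
Group by suppliers.id and compute SUM(m.cost). SUM over an all-NULL group is NULL.
  1: ids {7, 22} → SUM(m.cost)=120
  2: ids {1, 16, 26} → SUM(m.cost)=125
  3: ids {4, 11, 31} → SUM(m.cost)=108
  4: ids {27, 30, 34} → SUM(m.cost)=125

USA | 120 ; Brazil | 125 ; Canada | 108 ; Brazil | 125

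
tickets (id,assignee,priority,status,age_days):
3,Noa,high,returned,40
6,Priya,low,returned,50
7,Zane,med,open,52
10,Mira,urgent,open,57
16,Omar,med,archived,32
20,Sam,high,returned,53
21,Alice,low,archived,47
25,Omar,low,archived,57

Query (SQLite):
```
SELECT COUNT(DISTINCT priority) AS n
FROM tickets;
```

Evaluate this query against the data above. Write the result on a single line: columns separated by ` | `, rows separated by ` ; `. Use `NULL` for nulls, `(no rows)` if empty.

Count distinct non-NULL priority values.

4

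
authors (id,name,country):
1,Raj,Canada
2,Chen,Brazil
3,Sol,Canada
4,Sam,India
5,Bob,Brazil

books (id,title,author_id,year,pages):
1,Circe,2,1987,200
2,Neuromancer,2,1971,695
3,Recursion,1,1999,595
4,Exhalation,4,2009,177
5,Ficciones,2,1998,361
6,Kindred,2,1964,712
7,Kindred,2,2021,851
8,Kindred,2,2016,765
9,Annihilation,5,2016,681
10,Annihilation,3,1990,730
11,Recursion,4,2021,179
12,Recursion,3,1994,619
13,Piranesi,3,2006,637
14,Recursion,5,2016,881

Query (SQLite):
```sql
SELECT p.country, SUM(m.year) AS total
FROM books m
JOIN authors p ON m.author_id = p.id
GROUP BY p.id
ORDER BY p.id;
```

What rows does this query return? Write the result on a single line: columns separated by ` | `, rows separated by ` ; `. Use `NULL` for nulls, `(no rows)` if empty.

Join each books row to its authors via author_id.
Group joined rows by authors.id; compute SUM(m.year) per group.
  1: ids {3} → SUM(m.year)=1999
  2: ids {1, 2, 5, 6, 7, 8} → SUM(m.year)=11957
  3: ids {10, 12, 13} → SUM(m.year)=5990
  4: ids {4, 11} → SUM(m.year)=4030
  5: ids {9, 14} → SUM(m.year)=4032

Canada | 1999 ; Brazil | 11957 ; Canada | 5990 ; India | 4030 ; Brazil | 4032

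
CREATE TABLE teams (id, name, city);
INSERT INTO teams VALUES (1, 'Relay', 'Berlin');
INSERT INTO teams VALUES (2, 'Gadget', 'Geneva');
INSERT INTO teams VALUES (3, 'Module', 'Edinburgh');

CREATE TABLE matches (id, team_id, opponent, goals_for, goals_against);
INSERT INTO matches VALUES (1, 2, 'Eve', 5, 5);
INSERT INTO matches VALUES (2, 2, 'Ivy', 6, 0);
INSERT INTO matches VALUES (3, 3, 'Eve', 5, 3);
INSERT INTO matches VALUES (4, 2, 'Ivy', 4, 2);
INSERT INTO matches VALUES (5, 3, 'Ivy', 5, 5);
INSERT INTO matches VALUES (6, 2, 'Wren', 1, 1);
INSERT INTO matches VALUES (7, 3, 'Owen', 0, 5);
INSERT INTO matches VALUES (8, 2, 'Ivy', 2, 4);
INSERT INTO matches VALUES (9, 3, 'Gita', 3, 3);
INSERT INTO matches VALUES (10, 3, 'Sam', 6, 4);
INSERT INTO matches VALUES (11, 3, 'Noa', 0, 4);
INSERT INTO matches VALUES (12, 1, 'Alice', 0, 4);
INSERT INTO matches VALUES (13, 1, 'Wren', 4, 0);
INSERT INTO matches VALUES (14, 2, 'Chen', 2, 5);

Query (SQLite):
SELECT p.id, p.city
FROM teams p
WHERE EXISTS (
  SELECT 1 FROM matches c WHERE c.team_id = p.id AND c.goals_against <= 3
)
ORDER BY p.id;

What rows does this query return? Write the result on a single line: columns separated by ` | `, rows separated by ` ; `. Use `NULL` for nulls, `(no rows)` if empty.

1 | Berlin ; 2 | Geneva ; 3 | Edinburgh

For each teams row, check whether any matches with matching team_id has goals_against <= 3.
Keep rows where that is true.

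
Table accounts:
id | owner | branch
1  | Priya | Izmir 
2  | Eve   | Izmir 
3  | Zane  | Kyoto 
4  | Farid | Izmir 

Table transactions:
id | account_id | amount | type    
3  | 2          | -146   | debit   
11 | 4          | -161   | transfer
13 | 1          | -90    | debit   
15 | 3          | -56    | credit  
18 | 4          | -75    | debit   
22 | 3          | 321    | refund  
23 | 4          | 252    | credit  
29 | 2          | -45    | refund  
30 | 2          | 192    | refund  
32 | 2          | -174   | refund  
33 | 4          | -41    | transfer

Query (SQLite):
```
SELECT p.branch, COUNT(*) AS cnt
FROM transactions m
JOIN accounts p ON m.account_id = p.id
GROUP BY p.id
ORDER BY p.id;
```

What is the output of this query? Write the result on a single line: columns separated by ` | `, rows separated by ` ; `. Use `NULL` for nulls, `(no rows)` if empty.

Join each transactions row to its accounts via account_id.
Group joined rows by accounts.id; compute COUNT(*) per group.
  1: ids {13} → COUNT(*)=1
  2: ids {3, 29, 30, 32} → COUNT(*)=4
  3: ids {15, 22} → COUNT(*)=2
  4: ids {11, 18, 23, 33} → COUNT(*)=4

Izmir | 1 ; Izmir | 4 ; Kyoto | 2 ; Izmir | 4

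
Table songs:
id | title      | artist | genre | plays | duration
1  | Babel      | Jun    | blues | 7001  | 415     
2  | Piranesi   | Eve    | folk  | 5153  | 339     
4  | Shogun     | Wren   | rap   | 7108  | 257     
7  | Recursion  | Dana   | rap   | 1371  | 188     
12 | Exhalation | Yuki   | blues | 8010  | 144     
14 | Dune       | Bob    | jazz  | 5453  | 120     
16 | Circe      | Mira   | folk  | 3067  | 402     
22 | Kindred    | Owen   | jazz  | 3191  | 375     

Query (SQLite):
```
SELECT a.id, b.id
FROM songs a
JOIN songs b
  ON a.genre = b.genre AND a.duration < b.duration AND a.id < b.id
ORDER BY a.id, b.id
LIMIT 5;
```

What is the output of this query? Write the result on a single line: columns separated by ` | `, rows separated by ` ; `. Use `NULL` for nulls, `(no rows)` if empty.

Pairs (a,b) with same genre, a.duration < b.duration, a.id < b.id.
genre groups: blues:{1,12} folk:{2,16} jazz:{14,22} rap:{4,7}
Ordered by (a.id, b.id); first 5.

2 | 16 ; 14 | 22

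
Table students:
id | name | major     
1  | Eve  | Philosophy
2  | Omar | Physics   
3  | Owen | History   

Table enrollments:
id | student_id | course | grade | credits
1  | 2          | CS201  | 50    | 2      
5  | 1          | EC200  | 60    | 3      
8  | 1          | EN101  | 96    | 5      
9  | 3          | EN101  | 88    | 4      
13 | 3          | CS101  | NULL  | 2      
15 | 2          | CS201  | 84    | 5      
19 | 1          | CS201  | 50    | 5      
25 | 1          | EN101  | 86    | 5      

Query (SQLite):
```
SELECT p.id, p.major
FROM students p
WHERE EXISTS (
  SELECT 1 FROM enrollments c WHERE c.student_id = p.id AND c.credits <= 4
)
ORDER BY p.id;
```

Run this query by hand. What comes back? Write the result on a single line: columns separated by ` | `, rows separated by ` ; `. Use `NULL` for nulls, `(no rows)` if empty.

1 | Philosophy ; 2 | Physics ; 3 | History

For each students row, check whether any enrollments with matching student_id has credits <= 4.
Keep rows where that is true.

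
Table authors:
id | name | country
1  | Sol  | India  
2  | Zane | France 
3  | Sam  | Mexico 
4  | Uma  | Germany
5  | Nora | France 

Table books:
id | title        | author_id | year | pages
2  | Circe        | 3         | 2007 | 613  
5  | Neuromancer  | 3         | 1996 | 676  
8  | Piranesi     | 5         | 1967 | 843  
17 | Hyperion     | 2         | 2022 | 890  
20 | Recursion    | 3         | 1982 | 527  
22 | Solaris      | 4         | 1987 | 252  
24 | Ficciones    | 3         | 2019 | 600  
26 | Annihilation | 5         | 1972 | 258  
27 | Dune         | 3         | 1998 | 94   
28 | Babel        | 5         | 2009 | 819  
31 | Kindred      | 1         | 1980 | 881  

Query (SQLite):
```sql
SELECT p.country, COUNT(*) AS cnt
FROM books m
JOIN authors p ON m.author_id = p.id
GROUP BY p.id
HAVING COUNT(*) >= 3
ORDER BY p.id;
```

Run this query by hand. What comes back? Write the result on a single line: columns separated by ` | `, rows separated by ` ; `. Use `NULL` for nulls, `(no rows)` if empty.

Join each books row to its authors via author_id.
Group joined rows by authors.id; compute COUNT(*) per group.
HAVING: keep groups with count ≥ 3.
  1: ids {31} → COUNT(*)=1
  2: ids {17} → COUNT(*)=1
  3: ids {2, 5, 20, 24, 27} → COUNT(*)=5
  4: ids {22} → COUNT(*)=1
  5: ids {8, 26, 28} → COUNT(*)=3

Mexico | 5 ; France | 3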